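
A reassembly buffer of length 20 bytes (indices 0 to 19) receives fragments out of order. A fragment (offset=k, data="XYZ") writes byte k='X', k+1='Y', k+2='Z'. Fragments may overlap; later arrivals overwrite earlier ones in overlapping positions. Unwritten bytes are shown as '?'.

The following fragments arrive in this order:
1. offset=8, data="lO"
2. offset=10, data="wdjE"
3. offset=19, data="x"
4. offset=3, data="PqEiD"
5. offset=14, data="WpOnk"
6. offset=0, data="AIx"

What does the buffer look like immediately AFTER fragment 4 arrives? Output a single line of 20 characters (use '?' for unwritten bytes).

Fragment 1: offset=8 data="lO" -> buffer=????????lO??????????
Fragment 2: offset=10 data="wdjE" -> buffer=????????lOwdjE??????
Fragment 3: offset=19 data="x" -> buffer=????????lOwdjE?????x
Fragment 4: offset=3 data="PqEiD" -> buffer=???PqEiDlOwdjE?????x

Answer: ???PqEiDlOwdjE?????x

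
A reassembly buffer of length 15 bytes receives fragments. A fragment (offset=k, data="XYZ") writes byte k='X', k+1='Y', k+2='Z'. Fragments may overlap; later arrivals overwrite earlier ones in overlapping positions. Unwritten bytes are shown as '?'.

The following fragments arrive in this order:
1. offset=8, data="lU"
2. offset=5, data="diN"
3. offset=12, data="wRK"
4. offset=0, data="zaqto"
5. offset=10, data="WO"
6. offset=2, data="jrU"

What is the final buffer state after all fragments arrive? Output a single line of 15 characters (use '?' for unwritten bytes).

Answer: zajrUdiNlUWOwRK

Derivation:
Fragment 1: offset=8 data="lU" -> buffer=????????lU?????
Fragment 2: offset=5 data="diN" -> buffer=?????diNlU?????
Fragment 3: offset=12 data="wRK" -> buffer=?????diNlU??wRK
Fragment 4: offset=0 data="zaqto" -> buffer=zaqtodiNlU??wRK
Fragment 5: offset=10 data="WO" -> buffer=zaqtodiNlUWOwRK
Fragment 6: offset=2 data="jrU" -> buffer=zajrUdiNlUWOwRK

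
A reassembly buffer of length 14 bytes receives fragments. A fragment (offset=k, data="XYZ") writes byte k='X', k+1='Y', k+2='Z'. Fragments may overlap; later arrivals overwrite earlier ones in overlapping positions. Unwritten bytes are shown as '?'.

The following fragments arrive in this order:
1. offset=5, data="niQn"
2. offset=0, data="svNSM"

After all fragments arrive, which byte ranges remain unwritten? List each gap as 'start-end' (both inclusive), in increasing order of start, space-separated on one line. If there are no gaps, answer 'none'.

Fragment 1: offset=5 len=4
Fragment 2: offset=0 len=5
Gaps: 9-13

Answer: 9-13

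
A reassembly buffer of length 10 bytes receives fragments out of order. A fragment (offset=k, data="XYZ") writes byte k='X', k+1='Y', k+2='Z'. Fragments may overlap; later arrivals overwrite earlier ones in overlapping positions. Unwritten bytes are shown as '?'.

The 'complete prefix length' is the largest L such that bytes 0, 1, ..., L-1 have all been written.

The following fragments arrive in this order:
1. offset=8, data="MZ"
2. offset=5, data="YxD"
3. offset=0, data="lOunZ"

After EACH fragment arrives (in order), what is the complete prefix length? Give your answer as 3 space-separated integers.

Answer: 0 0 10

Derivation:
Fragment 1: offset=8 data="MZ" -> buffer=????????MZ -> prefix_len=0
Fragment 2: offset=5 data="YxD" -> buffer=?????YxDMZ -> prefix_len=0
Fragment 3: offset=0 data="lOunZ" -> buffer=lOunZYxDMZ -> prefix_len=10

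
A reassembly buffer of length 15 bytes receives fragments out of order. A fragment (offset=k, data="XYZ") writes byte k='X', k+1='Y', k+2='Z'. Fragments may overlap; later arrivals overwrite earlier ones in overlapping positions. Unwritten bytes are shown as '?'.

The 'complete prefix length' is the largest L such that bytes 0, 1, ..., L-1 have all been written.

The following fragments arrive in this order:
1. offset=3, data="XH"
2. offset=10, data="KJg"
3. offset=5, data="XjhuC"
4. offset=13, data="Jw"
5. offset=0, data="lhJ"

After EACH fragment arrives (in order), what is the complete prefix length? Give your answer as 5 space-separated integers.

Answer: 0 0 0 0 15

Derivation:
Fragment 1: offset=3 data="XH" -> buffer=???XH?????????? -> prefix_len=0
Fragment 2: offset=10 data="KJg" -> buffer=???XH?????KJg?? -> prefix_len=0
Fragment 3: offset=5 data="XjhuC" -> buffer=???XHXjhuCKJg?? -> prefix_len=0
Fragment 4: offset=13 data="Jw" -> buffer=???XHXjhuCKJgJw -> prefix_len=0
Fragment 5: offset=0 data="lhJ" -> buffer=lhJXHXjhuCKJgJw -> prefix_len=15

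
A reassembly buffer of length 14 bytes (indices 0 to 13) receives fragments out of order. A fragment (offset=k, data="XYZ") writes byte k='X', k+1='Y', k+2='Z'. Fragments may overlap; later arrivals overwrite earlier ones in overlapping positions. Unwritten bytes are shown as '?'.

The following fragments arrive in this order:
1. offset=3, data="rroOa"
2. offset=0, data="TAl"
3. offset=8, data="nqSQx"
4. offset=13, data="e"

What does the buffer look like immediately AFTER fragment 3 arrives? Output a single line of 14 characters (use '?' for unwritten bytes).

Answer: TAlrroOanqSQx?

Derivation:
Fragment 1: offset=3 data="rroOa" -> buffer=???rroOa??????
Fragment 2: offset=0 data="TAl" -> buffer=TAlrroOa??????
Fragment 3: offset=8 data="nqSQx" -> buffer=TAlrroOanqSQx?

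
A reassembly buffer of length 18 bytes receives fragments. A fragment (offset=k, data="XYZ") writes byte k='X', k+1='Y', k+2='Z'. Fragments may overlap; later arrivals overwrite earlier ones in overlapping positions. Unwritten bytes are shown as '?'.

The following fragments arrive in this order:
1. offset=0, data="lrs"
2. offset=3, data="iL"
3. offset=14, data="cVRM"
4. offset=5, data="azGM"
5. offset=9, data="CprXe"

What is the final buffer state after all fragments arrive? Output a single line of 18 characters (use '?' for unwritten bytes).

Answer: lrsiLazGMCprXecVRM

Derivation:
Fragment 1: offset=0 data="lrs" -> buffer=lrs???????????????
Fragment 2: offset=3 data="iL" -> buffer=lrsiL?????????????
Fragment 3: offset=14 data="cVRM" -> buffer=lrsiL?????????cVRM
Fragment 4: offset=5 data="azGM" -> buffer=lrsiLazGM?????cVRM
Fragment 5: offset=9 data="CprXe" -> buffer=lrsiLazGMCprXecVRM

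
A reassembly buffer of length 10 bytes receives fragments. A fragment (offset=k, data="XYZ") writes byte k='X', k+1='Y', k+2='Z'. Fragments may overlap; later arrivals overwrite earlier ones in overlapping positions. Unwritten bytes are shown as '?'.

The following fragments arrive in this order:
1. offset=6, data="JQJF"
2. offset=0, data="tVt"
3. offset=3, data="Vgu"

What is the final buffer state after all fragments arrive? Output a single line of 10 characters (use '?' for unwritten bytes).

Answer: tVtVguJQJF

Derivation:
Fragment 1: offset=6 data="JQJF" -> buffer=??????JQJF
Fragment 2: offset=0 data="tVt" -> buffer=tVt???JQJF
Fragment 3: offset=3 data="Vgu" -> buffer=tVtVguJQJF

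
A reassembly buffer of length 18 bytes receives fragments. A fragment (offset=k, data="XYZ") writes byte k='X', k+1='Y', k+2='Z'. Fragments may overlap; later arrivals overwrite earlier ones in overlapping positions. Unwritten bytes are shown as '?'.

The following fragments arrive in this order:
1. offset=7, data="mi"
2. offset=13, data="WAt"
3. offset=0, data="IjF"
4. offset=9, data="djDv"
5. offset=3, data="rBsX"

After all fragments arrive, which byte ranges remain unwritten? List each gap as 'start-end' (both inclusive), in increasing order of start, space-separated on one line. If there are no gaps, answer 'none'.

Fragment 1: offset=7 len=2
Fragment 2: offset=13 len=3
Fragment 3: offset=0 len=3
Fragment 4: offset=9 len=4
Fragment 5: offset=3 len=4
Gaps: 16-17

Answer: 16-17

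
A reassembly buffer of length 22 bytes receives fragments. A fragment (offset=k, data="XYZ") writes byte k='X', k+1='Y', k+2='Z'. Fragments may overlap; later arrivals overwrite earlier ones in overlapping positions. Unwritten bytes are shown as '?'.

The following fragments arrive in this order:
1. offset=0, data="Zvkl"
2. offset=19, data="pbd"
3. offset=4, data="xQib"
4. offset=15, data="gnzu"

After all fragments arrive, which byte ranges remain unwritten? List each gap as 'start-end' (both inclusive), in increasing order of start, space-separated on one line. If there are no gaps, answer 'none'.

Answer: 8-14

Derivation:
Fragment 1: offset=0 len=4
Fragment 2: offset=19 len=3
Fragment 3: offset=4 len=4
Fragment 4: offset=15 len=4
Gaps: 8-14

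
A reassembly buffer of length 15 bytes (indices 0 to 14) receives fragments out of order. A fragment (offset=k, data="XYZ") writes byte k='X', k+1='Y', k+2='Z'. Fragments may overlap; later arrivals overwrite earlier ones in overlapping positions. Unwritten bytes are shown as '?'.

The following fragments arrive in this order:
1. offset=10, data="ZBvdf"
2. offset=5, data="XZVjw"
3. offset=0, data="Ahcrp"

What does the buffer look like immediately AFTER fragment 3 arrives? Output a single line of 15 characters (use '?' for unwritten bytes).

Fragment 1: offset=10 data="ZBvdf" -> buffer=??????????ZBvdf
Fragment 2: offset=5 data="XZVjw" -> buffer=?????XZVjwZBvdf
Fragment 3: offset=0 data="Ahcrp" -> buffer=AhcrpXZVjwZBvdf

Answer: AhcrpXZVjwZBvdf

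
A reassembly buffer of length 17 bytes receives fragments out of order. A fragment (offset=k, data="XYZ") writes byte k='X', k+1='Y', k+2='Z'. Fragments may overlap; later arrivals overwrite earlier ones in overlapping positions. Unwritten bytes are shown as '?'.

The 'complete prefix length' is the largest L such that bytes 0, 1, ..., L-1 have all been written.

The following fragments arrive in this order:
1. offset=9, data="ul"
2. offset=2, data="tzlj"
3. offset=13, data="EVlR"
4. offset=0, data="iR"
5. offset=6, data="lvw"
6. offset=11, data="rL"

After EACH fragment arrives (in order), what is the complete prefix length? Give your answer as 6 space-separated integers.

Fragment 1: offset=9 data="ul" -> buffer=?????????ul?????? -> prefix_len=0
Fragment 2: offset=2 data="tzlj" -> buffer=??tzlj???ul?????? -> prefix_len=0
Fragment 3: offset=13 data="EVlR" -> buffer=??tzlj???ul??EVlR -> prefix_len=0
Fragment 4: offset=0 data="iR" -> buffer=iRtzlj???ul??EVlR -> prefix_len=6
Fragment 5: offset=6 data="lvw" -> buffer=iRtzljlvwul??EVlR -> prefix_len=11
Fragment 6: offset=11 data="rL" -> buffer=iRtzljlvwulrLEVlR -> prefix_len=17

Answer: 0 0 0 6 11 17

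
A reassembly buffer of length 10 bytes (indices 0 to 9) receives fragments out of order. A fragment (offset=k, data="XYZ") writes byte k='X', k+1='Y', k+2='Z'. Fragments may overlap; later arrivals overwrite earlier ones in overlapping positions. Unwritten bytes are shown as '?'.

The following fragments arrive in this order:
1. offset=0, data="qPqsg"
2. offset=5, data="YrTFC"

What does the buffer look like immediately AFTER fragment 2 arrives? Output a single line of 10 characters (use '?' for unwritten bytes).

Fragment 1: offset=0 data="qPqsg" -> buffer=qPqsg?????
Fragment 2: offset=5 data="YrTFC" -> buffer=qPqsgYrTFC

Answer: qPqsgYrTFC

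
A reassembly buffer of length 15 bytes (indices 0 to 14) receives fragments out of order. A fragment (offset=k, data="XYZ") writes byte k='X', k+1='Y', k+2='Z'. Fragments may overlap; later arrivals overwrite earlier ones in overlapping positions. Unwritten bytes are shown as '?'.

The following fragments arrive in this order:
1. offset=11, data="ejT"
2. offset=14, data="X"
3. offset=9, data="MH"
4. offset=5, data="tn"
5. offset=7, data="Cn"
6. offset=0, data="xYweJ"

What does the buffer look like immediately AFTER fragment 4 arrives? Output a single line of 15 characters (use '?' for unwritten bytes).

Fragment 1: offset=11 data="ejT" -> buffer=???????????ejT?
Fragment 2: offset=14 data="X" -> buffer=???????????ejTX
Fragment 3: offset=9 data="MH" -> buffer=?????????MHejTX
Fragment 4: offset=5 data="tn" -> buffer=?????tn??MHejTX

Answer: ?????tn??MHejTX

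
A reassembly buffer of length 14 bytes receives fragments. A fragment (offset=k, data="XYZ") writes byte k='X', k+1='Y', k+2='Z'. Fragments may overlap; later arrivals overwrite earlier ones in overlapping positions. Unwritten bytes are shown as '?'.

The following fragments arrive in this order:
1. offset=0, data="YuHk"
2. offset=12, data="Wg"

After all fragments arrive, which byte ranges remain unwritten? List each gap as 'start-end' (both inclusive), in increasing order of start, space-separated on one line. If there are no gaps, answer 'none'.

Answer: 4-11

Derivation:
Fragment 1: offset=0 len=4
Fragment 2: offset=12 len=2
Gaps: 4-11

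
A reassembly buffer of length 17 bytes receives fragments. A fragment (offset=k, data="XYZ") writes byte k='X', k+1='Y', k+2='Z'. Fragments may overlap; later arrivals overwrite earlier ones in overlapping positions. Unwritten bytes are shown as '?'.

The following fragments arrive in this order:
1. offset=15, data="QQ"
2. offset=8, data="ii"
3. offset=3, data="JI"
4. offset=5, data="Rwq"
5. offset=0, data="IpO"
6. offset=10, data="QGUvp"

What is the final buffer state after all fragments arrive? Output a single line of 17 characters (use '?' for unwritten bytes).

Fragment 1: offset=15 data="QQ" -> buffer=???????????????QQ
Fragment 2: offset=8 data="ii" -> buffer=????????ii?????QQ
Fragment 3: offset=3 data="JI" -> buffer=???JI???ii?????QQ
Fragment 4: offset=5 data="Rwq" -> buffer=???JIRwqii?????QQ
Fragment 5: offset=0 data="IpO" -> buffer=IpOJIRwqii?????QQ
Fragment 6: offset=10 data="QGUvp" -> buffer=IpOJIRwqiiQGUvpQQ

Answer: IpOJIRwqiiQGUvpQQ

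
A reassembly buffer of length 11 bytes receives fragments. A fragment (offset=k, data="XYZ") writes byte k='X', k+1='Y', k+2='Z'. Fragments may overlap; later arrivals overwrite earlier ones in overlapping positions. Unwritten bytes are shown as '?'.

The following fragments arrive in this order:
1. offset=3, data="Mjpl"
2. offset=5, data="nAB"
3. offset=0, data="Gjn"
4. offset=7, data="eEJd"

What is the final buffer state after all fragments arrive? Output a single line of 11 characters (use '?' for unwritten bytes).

Answer: GjnMjnAeEJd

Derivation:
Fragment 1: offset=3 data="Mjpl" -> buffer=???Mjpl????
Fragment 2: offset=5 data="nAB" -> buffer=???MjnAB???
Fragment 3: offset=0 data="Gjn" -> buffer=GjnMjnAB???
Fragment 4: offset=7 data="eEJd" -> buffer=GjnMjnAeEJd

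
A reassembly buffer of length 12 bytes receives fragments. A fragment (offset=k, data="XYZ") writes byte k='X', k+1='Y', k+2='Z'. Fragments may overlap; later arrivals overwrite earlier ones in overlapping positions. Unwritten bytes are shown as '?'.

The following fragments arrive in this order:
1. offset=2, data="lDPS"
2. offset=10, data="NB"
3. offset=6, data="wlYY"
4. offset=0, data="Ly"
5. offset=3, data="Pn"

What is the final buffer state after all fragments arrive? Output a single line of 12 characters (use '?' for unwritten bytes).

Fragment 1: offset=2 data="lDPS" -> buffer=??lDPS??????
Fragment 2: offset=10 data="NB" -> buffer=??lDPS????NB
Fragment 3: offset=6 data="wlYY" -> buffer=??lDPSwlYYNB
Fragment 4: offset=0 data="Ly" -> buffer=LylDPSwlYYNB
Fragment 5: offset=3 data="Pn" -> buffer=LylPnSwlYYNB

Answer: LylPnSwlYYNB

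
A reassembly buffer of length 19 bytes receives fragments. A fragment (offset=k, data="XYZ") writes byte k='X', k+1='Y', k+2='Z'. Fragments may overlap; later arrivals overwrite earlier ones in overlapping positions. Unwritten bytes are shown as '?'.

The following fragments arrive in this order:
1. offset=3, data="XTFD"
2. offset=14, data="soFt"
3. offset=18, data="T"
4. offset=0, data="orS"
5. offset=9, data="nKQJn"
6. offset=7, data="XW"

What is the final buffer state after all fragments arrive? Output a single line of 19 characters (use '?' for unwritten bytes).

Answer: orSXTFDXWnKQJnsoFtT

Derivation:
Fragment 1: offset=3 data="XTFD" -> buffer=???XTFD????????????
Fragment 2: offset=14 data="soFt" -> buffer=???XTFD???????soFt?
Fragment 3: offset=18 data="T" -> buffer=???XTFD???????soFtT
Fragment 4: offset=0 data="orS" -> buffer=orSXTFD???????soFtT
Fragment 5: offset=9 data="nKQJn" -> buffer=orSXTFD??nKQJnsoFtT
Fragment 6: offset=7 data="XW" -> buffer=orSXTFDXWnKQJnsoFtT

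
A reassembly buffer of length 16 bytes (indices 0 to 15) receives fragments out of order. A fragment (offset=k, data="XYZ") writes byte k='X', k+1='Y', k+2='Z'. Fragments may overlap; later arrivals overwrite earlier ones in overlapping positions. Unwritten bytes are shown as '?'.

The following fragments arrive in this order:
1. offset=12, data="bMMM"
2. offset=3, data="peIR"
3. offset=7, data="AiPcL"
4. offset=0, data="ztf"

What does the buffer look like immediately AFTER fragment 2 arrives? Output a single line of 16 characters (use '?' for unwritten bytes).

Fragment 1: offset=12 data="bMMM" -> buffer=????????????bMMM
Fragment 2: offset=3 data="peIR" -> buffer=???peIR?????bMMM

Answer: ???peIR?????bMMM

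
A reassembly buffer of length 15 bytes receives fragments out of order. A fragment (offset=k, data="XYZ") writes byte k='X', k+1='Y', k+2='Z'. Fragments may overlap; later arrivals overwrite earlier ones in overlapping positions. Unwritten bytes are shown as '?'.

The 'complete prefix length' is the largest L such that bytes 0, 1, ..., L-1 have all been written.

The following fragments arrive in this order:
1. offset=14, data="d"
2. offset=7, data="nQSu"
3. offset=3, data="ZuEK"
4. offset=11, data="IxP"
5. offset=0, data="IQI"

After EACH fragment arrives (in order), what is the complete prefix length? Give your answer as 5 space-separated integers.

Answer: 0 0 0 0 15

Derivation:
Fragment 1: offset=14 data="d" -> buffer=??????????????d -> prefix_len=0
Fragment 2: offset=7 data="nQSu" -> buffer=???????nQSu???d -> prefix_len=0
Fragment 3: offset=3 data="ZuEK" -> buffer=???ZuEKnQSu???d -> prefix_len=0
Fragment 4: offset=11 data="IxP" -> buffer=???ZuEKnQSuIxPd -> prefix_len=0
Fragment 5: offset=0 data="IQI" -> buffer=IQIZuEKnQSuIxPd -> prefix_len=15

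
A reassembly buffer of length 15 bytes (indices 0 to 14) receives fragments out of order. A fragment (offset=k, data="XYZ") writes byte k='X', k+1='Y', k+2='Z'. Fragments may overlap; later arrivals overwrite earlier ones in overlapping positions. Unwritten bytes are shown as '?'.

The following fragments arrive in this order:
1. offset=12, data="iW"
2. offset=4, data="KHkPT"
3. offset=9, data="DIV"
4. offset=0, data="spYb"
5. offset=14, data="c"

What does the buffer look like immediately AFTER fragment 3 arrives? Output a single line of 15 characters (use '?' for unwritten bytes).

Answer: ????KHkPTDIViW?

Derivation:
Fragment 1: offset=12 data="iW" -> buffer=????????????iW?
Fragment 2: offset=4 data="KHkPT" -> buffer=????KHkPT???iW?
Fragment 3: offset=9 data="DIV" -> buffer=????KHkPTDIViW?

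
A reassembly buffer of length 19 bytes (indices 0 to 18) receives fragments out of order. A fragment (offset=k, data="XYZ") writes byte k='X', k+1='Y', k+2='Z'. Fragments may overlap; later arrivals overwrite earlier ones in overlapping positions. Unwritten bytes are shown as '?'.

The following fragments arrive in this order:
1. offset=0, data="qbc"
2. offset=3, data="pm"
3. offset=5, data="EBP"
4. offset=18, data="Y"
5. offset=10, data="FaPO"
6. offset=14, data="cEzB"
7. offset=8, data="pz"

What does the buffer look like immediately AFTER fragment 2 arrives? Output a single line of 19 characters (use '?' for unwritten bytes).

Answer: qbcpm??????????????

Derivation:
Fragment 1: offset=0 data="qbc" -> buffer=qbc????????????????
Fragment 2: offset=3 data="pm" -> buffer=qbcpm??????????????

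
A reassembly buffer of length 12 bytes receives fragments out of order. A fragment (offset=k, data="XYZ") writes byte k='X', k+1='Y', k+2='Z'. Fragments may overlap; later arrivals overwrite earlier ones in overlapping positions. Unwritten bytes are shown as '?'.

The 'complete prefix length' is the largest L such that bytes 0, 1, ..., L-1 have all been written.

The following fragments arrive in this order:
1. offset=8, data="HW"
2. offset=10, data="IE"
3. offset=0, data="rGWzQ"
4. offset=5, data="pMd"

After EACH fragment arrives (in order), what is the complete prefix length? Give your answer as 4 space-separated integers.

Fragment 1: offset=8 data="HW" -> buffer=????????HW?? -> prefix_len=0
Fragment 2: offset=10 data="IE" -> buffer=????????HWIE -> prefix_len=0
Fragment 3: offset=0 data="rGWzQ" -> buffer=rGWzQ???HWIE -> prefix_len=5
Fragment 4: offset=5 data="pMd" -> buffer=rGWzQpMdHWIE -> prefix_len=12

Answer: 0 0 5 12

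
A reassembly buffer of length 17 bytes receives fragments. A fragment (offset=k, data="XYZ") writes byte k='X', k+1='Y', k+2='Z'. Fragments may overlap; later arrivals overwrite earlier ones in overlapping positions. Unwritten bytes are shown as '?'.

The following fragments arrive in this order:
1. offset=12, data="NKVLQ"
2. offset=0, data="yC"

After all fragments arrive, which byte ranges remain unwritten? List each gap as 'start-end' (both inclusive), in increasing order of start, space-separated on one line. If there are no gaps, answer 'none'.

Fragment 1: offset=12 len=5
Fragment 2: offset=0 len=2
Gaps: 2-11

Answer: 2-11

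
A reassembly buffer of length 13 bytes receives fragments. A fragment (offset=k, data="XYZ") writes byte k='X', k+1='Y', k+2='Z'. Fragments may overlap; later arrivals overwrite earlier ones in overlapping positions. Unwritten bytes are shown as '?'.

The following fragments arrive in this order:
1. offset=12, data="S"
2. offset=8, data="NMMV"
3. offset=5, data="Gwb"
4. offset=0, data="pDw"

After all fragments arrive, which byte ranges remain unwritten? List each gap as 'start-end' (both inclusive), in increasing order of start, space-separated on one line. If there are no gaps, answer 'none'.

Fragment 1: offset=12 len=1
Fragment 2: offset=8 len=4
Fragment 3: offset=5 len=3
Fragment 4: offset=0 len=3
Gaps: 3-4

Answer: 3-4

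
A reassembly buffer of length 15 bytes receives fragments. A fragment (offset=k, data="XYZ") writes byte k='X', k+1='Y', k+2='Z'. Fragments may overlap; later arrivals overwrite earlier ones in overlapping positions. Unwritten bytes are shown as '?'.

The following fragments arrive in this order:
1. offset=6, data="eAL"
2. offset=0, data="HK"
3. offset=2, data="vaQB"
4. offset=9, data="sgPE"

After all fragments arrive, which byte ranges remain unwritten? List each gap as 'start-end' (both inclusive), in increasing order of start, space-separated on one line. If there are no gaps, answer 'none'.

Fragment 1: offset=6 len=3
Fragment 2: offset=0 len=2
Fragment 3: offset=2 len=4
Fragment 4: offset=9 len=4
Gaps: 13-14

Answer: 13-14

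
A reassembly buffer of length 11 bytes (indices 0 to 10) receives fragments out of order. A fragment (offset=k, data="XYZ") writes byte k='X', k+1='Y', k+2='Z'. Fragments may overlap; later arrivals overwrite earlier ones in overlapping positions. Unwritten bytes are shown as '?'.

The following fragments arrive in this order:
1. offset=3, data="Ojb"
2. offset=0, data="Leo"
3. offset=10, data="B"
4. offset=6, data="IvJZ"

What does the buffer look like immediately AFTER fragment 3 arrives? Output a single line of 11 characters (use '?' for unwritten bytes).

Fragment 1: offset=3 data="Ojb" -> buffer=???Ojb?????
Fragment 2: offset=0 data="Leo" -> buffer=LeoOjb?????
Fragment 3: offset=10 data="B" -> buffer=LeoOjb????B

Answer: LeoOjb????B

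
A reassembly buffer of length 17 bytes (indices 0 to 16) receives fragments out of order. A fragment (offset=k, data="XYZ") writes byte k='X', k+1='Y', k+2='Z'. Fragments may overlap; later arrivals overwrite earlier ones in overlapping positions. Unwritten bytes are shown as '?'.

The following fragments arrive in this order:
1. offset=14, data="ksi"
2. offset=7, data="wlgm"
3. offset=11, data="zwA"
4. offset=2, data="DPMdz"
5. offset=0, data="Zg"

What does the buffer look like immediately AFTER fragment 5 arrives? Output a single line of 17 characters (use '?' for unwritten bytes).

Answer: ZgDPMdzwlgmzwAksi

Derivation:
Fragment 1: offset=14 data="ksi" -> buffer=??????????????ksi
Fragment 2: offset=7 data="wlgm" -> buffer=???????wlgm???ksi
Fragment 3: offset=11 data="zwA" -> buffer=???????wlgmzwAksi
Fragment 4: offset=2 data="DPMdz" -> buffer=??DPMdzwlgmzwAksi
Fragment 5: offset=0 data="Zg" -> buffer=ZgDPMdzwlgmzwAksi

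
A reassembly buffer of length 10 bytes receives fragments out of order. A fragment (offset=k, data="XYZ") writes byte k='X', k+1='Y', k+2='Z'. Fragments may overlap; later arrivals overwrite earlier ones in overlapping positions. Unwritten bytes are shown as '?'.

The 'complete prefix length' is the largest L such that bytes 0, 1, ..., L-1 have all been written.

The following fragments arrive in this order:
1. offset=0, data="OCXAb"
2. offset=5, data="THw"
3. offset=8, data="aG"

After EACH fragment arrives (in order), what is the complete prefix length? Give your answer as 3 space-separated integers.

Fragment 1: offset=0 data="OCXAb" -> buffer=OCXAb????? -> prefix_len=5
Fragment 2: offset=5 data="THw" -> buffer=OCXAbTHw?? -> prefix_len=8
Fragment 3: offset=8 data="aG" -> buffer=OCXAbTHwaG -> prefix_len=10

Answer: 5 8 10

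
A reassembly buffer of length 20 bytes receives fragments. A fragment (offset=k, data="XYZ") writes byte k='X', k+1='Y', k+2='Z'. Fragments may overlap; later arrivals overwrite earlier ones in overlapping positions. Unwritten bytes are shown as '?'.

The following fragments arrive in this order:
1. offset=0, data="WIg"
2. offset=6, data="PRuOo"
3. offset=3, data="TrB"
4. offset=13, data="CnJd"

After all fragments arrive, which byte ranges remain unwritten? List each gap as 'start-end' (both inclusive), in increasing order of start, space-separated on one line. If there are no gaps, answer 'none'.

Answer: 11-12 17-19

Derivation:
Fragment 1: offset=0 len=3
Fragment 2: offset=6 len=5
Fragment 3: offset=3 len=3
Fragment 4: offset=13 len=4
Gaps: 11-12 17-19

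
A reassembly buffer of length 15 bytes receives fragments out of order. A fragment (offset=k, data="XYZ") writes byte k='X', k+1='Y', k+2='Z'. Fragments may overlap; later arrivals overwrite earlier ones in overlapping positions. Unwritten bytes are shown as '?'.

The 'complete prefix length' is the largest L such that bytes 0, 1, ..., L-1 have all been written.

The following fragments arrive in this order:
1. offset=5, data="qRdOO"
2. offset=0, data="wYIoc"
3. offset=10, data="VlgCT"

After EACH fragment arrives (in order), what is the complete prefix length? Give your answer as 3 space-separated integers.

Fragment 1: offset=5 data="qRdOO" -> buffer=?????qRdOO????? -> prefix_len=0
Fragment 2: offset=0 data="wYIoc" -> buffer=wYIocqRdOO????? -> prefix_len=10
Fragment 3: offset=10 data="VlgCT" -> buffer=wYIocqRdOOVlgCT -> prefix_len=15

Answer: 0 10 15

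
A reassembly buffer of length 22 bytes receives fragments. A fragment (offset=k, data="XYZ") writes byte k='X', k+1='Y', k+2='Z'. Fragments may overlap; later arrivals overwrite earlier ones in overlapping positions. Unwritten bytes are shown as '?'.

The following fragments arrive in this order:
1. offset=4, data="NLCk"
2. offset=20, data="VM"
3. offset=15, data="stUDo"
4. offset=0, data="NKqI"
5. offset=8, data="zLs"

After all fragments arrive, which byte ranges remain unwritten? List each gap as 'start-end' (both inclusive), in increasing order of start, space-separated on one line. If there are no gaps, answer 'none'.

Fragment 1: offset=4 len=4
Fragment 2: offset=20 len=2
Fragment 3: offset=15 len=5
Fragment 4: offset=0 len=4
Fragment 5: offset=8 len=3
Gaps: 11-14

Answer: 11-14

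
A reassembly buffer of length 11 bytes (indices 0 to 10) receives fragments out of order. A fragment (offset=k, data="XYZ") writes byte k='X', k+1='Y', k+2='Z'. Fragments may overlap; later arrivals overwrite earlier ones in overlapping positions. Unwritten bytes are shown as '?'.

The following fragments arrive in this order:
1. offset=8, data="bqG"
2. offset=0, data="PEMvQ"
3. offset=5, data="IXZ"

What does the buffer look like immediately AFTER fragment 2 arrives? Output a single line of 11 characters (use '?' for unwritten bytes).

Answer: PEMvQ???bqG

Derivation:
Fragment 1: offset=8 data="bqG" -> buffer=????????bqG
Fragment 2: offset=0 data="PEMvQ" -> buffer=PEMvQ???bqG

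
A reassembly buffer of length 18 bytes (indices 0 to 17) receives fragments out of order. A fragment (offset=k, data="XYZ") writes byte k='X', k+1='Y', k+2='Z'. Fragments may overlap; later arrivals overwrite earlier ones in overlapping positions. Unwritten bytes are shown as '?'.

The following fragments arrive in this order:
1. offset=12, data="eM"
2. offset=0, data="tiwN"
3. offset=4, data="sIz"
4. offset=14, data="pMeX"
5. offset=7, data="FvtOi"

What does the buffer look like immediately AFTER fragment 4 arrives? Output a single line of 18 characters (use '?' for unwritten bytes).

Fragment 1: offset=12 data="eM" -> buffer=????????????eM????
Fragment 2: offset=0 data="tiwN" -> buffer=tiwN????????eM????
Fragment 3: offset=4 data="sIz" -> buffer=tiwNsIz?????eM????
Fragment 4: offset=14 data="pMeX" -> buffer=tiwNsIz?????eMpMeX

Answer: tiwNsIz?????eMpMeX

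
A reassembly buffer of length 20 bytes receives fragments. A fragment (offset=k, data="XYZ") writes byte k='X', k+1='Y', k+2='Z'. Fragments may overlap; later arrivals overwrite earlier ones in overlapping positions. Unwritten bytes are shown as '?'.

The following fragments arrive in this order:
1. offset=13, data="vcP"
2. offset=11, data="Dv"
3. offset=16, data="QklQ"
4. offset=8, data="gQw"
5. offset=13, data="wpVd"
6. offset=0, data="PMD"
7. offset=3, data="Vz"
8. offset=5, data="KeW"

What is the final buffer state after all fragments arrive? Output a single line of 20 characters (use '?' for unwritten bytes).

Answer: PMDVzKeWgQwDvwpVdklQ

Derivation:
Fragment 1: offset=13 data="vcP" -> buffer=?????????????vcP????
Fragment 2: offset=11 data="Dv" -> buffer=???????????DvvcP????
Fragment 3: offset=16 data="QklQ" -> buffer=???????????DvvcPQklQ
Fragment 4: offset=8 data="gQw" -> buffer=????????gQwDvvcPQklQ
Fragment 5: offset=13 data="wpVd" -> buffer=????????gQwDvwpVdklQ
Fragment 6: offset=0 data="PMD" -> buffer=PMD?????gQwDvwpVdklQ
Fragment 7: offset=3 data="Vz" -> buffer=PMDVz???gQwDvwpVdklQ
Fragment 8: offset=5 data="KeW" -> buffer=PMDVzKeWgQwDvwpVdklQ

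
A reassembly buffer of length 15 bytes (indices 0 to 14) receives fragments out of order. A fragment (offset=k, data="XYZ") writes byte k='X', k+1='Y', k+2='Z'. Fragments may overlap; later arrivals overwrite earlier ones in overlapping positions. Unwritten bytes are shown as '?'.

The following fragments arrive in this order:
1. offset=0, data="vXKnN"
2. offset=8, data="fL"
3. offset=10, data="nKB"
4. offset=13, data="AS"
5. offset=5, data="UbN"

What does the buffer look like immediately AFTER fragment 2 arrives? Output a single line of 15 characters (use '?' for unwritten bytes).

Fragment 1: offset=0 data="vXKnN" -> buffer=vXKnN??????????
Fragment 2: offset=8 data="fL" -> buffer=vXKnN???fL?????

Answer: vXKnN???fL?????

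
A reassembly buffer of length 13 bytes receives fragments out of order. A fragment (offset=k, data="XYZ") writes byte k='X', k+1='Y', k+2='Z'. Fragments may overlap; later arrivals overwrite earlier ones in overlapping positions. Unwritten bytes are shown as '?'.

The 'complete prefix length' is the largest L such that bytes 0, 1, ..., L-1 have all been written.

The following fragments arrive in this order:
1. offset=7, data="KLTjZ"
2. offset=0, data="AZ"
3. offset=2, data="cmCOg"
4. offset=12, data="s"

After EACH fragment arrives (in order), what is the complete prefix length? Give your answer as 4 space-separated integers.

Fragment 1: offset=7 data="KLTjZ" -> buffer=???????KLTjZ? -> prefix_len=0
Fragment 2: offset=0 data="AZ" -> buffer=AZ?????KLTjZ? -> prefix_len=2
Fragment 3: offset=2 data="cmCOg" -> buffer=AZcmCOgKLTjZ? -> prefix_len=12
Fragment 4: offset=12 data="s" -> buffer=AZcmCOgKLTjZs -> prefix_len=13

Answer: 0 2 12 13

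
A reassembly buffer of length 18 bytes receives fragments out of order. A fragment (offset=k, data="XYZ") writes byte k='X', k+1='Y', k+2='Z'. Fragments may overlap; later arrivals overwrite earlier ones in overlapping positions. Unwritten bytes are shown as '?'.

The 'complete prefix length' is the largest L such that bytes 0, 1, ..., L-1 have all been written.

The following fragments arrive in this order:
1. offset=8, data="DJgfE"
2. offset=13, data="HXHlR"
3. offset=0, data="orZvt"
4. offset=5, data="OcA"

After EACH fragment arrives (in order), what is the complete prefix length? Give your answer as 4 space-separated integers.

Fragment 1: offset=8 data="DJgfE" -> buffer=????????DJgfE????? -> prefix_len=0
Fragment 2: offset=13 data="HXHlR" -> buffer=????????DJgfEHXHlR -> prefix_len=0
Fragment 3: offset=0 data="orZvt" -> buffer=orZvt???DJgfEHXHlR -> prefix_len=5
Fragment 4: offset=5 data="OcA" -> buffer=orZvtOcADJgfEHXHlR -> prefix_len=18

Answer: 0 0 5 18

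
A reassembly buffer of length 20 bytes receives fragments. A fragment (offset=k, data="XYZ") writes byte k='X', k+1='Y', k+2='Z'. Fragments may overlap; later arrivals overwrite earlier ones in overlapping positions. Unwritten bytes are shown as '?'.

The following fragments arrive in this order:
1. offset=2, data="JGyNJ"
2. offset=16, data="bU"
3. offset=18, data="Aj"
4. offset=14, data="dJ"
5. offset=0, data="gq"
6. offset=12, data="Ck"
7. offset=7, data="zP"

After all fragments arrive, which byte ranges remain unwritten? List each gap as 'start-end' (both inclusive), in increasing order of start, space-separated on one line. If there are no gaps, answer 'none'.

Answer: 9-11

Derivation:
Fragment 1: offset=2 len=5
Fragment 2: offset=16 len=2
Fragment 3: offset=18 len=2
Fragment 4: offset=14 len=2
Fragment 5: offset=0 len=2
Fragment 6: offset=12 len=2
Fragment 7: offset=7 len=2
Gaps: 9-11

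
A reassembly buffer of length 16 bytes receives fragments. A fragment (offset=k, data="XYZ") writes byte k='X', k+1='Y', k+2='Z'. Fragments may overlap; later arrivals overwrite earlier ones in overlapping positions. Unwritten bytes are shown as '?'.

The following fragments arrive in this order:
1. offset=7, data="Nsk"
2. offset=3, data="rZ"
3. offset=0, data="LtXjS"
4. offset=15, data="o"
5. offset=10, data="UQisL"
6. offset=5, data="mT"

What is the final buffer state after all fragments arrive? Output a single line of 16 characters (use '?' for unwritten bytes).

Answer: LtXjSmTNskUQisLo

Derivation:
Fragment 1: offset=7 data="Nsk" -> buffer=???????Nsk??????
Fragment 2: offset=3 data="rZ" -> buffer=???rZ??Nsk??????
Fragment 3: offset=0 data="LtXjS" -> buffer=LtXjS??Nsk??????
Fragment 4: offset=15 data="o" -> buffer=LtXjS??Nsk?????o
Fragment 5: offset=10 data="UQisL" -> buffer=LtXjS??NskUQisLo
Fragment 6: offset=5 data="mT" -> buffer=LtXjSmTNskUQisLo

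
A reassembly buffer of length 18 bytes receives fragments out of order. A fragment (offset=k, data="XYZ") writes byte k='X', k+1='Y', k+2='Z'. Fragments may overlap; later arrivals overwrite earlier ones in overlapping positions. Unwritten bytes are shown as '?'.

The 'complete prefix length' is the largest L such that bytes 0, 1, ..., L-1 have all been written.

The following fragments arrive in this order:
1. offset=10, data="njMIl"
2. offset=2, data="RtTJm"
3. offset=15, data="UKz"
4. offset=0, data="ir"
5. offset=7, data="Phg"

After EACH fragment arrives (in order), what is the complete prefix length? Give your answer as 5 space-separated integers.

Fragment 1: offset=10 data="njMIl" -> buffer=??????????njMIl??? -> prefix_len=0
Fragment 2: offset=2 data="RtTJm" -> buffer=??RtTJm???njMIl??? -> prefix_len=0
Fragment 3: offset=15 data="UKz" -> buffer=??RtTJm???njMIlUKz -> prefix_len=0
Fragment 4: offset=0 data="ir" -> buffer=irRtTJm???njMIlUKz -> prefix_len=7
Fragment 5: offset=7 data="Phg" -> buffer=irRtTJmPhgnjMIlUKz -> prefix_len=18

Answer: 0 0 0 7 18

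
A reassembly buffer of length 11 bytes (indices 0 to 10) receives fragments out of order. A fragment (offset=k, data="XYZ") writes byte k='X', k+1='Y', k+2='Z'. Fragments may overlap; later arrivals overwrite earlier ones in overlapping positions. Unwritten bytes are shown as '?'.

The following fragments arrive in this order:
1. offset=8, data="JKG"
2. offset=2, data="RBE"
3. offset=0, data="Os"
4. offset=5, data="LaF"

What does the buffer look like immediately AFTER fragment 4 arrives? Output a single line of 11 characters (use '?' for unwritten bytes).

Answer: OsRBELaFJKG

Derivation:
Fragment 1: offset=8 data="JKG" -> buffer=????????JKG
Fragment 2: offset=2 data="RBE" -> buffer=??RBE???JKG
Fragment 3: offset=0 data="Os" -> buffer=OsRBE???JKG
Fragment 4: offset=5 data="LaF" -> buffer=OsRBELaFJKG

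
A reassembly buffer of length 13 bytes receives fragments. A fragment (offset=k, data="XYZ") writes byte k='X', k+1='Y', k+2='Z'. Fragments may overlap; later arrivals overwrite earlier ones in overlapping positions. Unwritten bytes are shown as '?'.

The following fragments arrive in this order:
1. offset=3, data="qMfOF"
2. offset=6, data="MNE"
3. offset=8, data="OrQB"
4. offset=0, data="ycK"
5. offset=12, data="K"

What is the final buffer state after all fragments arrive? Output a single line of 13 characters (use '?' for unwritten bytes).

Fragment 1: offset=3 data="qMfOF" -> buffer=???qMfOF?????
Fragment 2: offset=6 data="MNE" -> buffer=???qMfMNE????
Fragment 3: offset=8 data="OrQB" -> buffer=???qMfMNOrQB?
Fragment 4: offset=0 data="ycK" -> buffer=ycKqMfMNOrQB?
Fragment 5: offset=12 data="K" -> buffer=ycKqMfMNOrQBK

Answer: ycKqMfMNOrQBK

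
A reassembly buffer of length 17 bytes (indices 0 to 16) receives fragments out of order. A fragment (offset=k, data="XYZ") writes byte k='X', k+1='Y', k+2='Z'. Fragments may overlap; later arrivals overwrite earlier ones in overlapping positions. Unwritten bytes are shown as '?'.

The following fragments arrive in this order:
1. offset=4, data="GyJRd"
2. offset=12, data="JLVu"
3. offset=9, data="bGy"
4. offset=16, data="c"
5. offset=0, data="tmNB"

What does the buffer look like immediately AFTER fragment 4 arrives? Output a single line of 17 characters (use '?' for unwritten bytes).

Answer: ????GyJRdbGyJLVuc

Derivation:
Fragment 1: offset=4 data="GyJRd" -> buffer=????GyJRd????????
Fragment 2: offset=12 data="JLVu" -> buffer=????GyJRd???JLVu?
Fragment 3: offset=9 data="bGy" -> buffer=????GyJRdbGyJLVu?
Fragment 4: offset=16 data="c" -> buffer=????GyJRdbGyJLVuc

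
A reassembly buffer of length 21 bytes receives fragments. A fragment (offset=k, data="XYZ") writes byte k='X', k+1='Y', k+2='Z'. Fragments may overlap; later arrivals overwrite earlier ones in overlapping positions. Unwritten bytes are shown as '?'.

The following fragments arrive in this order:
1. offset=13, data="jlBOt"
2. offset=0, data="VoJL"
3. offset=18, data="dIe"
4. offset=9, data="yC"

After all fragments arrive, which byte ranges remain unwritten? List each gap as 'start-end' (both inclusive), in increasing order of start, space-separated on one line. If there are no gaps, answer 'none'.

Fragment 1: offset=13 len=5
Fragment 2: offset=0 len=4
Fragment 3: offset=18 len=3
Fragment 4: offset=9 len=2
Gaps: 4-8 11-12

Answer: 4-8 11-12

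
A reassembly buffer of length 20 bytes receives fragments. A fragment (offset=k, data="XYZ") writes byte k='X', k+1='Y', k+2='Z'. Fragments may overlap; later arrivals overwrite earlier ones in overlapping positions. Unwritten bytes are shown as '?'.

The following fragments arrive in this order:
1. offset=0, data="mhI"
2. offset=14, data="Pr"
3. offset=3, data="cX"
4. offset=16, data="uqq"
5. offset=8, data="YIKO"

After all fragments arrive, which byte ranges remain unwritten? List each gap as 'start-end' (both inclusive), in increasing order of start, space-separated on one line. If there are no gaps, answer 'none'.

Fragment 1: offset=0 len=3
Fragment 2: offset=14 len=2
Fragment 3: offset=3 len=2
Fragment 4: offset=16 len=3
Fragment 5: offset=8 len=4
Gaps: 5-7 12-13 19-19

Answer: 5-7 12-13 19-19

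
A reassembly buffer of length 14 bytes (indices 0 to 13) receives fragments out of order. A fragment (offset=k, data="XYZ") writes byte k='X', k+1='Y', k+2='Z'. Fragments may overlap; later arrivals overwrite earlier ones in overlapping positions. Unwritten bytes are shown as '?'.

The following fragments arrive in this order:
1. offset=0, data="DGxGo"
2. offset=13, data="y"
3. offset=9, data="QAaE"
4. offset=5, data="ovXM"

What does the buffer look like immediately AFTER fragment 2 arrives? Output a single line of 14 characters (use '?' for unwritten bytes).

Answer: DGxGo????????y

Derivation:
Fragment 1: offset=0 data="DGxGo" -> buffer=DGxGo?????????
Fragment 2: offset=13 data="y" -> buffer=DGxGo????????y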